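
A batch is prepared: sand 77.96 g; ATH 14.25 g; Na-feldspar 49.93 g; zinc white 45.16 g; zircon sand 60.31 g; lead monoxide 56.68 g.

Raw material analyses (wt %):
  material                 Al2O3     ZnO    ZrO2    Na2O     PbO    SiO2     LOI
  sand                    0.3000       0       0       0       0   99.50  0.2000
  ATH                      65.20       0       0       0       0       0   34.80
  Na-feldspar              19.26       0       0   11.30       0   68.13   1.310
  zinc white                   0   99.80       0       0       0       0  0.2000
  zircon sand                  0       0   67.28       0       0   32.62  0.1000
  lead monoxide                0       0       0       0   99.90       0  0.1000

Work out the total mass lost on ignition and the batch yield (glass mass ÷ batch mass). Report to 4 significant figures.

Every computation holds full precision throughout — in-progress results are displayed rounded off to 4 significant figures at each printed step. Exactly one rounding lands on each reported figure; derived quantities are carried at exact precision (the totals, ignition loss, six oxide percentages, net glass mass, the yield) using the weight values per 298.3 g of glass, as quoted within the question or the answer.
Material-by-material LOI:
  sand: 77.96 × 0.002000 = 0.1559 g
  ATH: 14.25 × 0.3480 = 4.959 g
  Na-feldspar: 49.93 × 0.01310 = 0.6541 g
  zinc white: 45.16 × 0.002000 = 0.09032 g
  zircon sand: 60.31 × 0.001000 = 0.06031 g
  lead monoxide: 56.68 × 0.001000 = 0.05668 g
Total LOI = 5.976 g
Glass = batch − LOI = 304.3 − 5.976 = 298.3 g

LOI loss = 5.976 g; glass = 298.3 g; yield = 98.04%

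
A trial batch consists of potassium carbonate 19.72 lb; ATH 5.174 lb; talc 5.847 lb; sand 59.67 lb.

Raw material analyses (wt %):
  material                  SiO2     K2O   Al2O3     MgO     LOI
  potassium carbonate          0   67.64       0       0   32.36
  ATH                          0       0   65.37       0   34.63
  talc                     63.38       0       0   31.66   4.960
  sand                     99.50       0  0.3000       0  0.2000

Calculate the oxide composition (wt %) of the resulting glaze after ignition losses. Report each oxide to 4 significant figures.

Glass mass = 81.83 lb (batch 90.41 − LOI 8.582).
Composition: SiO2 77.08%, K2O 16.30%, Al2O3 4.352%, MgO 2.262%

The whole derivation runs at exact precision from first step to last — values along the way appear rounded off to 4 significant figures as written. Exactly one rounding lands on each reported value. Derived quantities (glass mass, the yield, four oxide percentages, ignition loss, the totals) are re-derived starting from the weights per 81.83 lb of glass at full float precision, as quoted within problem or answer.
Per-oxide mass from batch:
  SiO2: 5.847·0.6338 + 59.67·0.9950 = 63.08 lb
  K2O: 19.72·0.6764 = 13.34 lb
  Al2O3: 5.174·0.6537 + 59.67·0.003000 = 3.561 lb
  MgO: 5.847·0.3166 = 1.851 lb
LOI: 19.72·0.3236 + 5.174·0.3463 + 5.847·0.04960 + 59.67·0.002000 = 8.582 lb
batch − LOI leaves glass = 90.41 − 8.582 = 81.83 lb (the oxide masses sum to this)
wt % = oxide mass / glass mass × 100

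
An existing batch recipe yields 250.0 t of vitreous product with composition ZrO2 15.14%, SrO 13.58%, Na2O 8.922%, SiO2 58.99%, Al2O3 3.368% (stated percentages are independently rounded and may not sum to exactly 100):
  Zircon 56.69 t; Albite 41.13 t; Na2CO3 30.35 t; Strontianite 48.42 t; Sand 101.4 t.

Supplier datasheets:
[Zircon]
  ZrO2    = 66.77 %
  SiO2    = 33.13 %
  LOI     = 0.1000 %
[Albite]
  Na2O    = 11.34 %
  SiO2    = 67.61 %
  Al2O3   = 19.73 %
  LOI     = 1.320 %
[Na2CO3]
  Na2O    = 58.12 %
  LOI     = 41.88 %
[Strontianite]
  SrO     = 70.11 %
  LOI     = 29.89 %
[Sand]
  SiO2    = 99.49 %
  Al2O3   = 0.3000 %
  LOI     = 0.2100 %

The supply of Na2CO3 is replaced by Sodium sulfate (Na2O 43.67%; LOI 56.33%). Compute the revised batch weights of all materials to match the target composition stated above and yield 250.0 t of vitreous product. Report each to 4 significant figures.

Revised batch per 250.0 t vitreous product:
  Zircon: 56.69 t
  Albite: 41.13 t
  Sodium sulfate: 40.39 t
  Strontianite: 48.42 t
  Sand: 101.4 t
Total batch = 288.0 t; LOI loss = 38.04 t

Each numeric step maintains exact precision from start to finish — intermediates are displayed (rounded to 4 significant figures) between the steps. A single rounding produces every reported figure. All derived quantities are recomputed starting from the weights on 250.0 t of glass at full float precision (totals, glass mass, the yield, ignition loss, five oxide percentages), as quoted within the problem or the answer.
The oxide mass targets at 250.0 t vitreous product:
  ZrO2: 15.14% × 250.0 = 37.85 t
  SrO: 13.58% × 250.0 = 33.95 t
  Na2O: 8.922% × 250.0 = 22.30 t
  SiO2: 58.99% × 250.0 = 147.5 t
  Al2O3: 3.368% × 250.0 = 8.420 t
Verifying the oxide balance from the weights as reported, against the basis in use (delivered sums recover each target modulo rounding of the values):
  ZrO2: 56.69·0.6677 = 37.85 t (target 37.85 t)
  SrO: 48.42·0.7011 = 33.95 t (target 33.95 t)
  Na2O: 41.13·0.1134 + 40.39·0.4367 = 22.30 t (target 22.30 t)
  SiO2: 56.69·0.3313 + 41.13·0.6761 + 101.4·0.9949 = 147.5 t (target 147.5 t)
  Al2O3: 41.13·0.1973 + 101.4·0.003000 = 8.419 t (target 8.420 t)
Mass balance on the glass: whole batch net of LOI = 250.0 t (the targets, summed, come to 250.0 t; against the stated basis, 250.0 t — any gap is answer rounding).
Batch total: Σ batch = 288.0 t; Σ batch·LOI gives LOI loss = 38.04 t; yield = glass ÷ total batch = 86.79%.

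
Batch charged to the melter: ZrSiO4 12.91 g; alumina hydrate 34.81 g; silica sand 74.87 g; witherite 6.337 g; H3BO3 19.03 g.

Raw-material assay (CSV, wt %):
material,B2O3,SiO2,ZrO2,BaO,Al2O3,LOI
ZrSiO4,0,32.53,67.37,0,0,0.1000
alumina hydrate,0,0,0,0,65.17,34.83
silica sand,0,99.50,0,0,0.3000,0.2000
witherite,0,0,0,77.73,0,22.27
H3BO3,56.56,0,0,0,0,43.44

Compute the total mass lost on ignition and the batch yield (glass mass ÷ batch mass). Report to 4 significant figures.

LOI loss = 21.96 g; glass = 126.0 g; yield = 85.15%

The whole derivation carries exact precision from first step to last. Intermediates appear, with 4-significant-digit rounding, as written. Every reported figure includes exactly one rounding; the derived quantities, including LOI, the yield, the five compositions, glass mass, totals, are re-derived from the batch weights on 126.0 g of glass in full float precision as quoted within the question or the answer.
Ignition loss by material:
  ZrSiO4: 12.91 × 0.001000 = 0.01291 g
  alumina hydrate: 34.81 × 0.3483 = 12.12 g
  silica sand: 74.87 × 0.002000 = 0.1497 g
  witherite: 6.337 × 0.2227 = 1.411 g
  H3BO3: 19.03 × 0.4344 = 8.267 g
Total LOI = 21.96 g
Glass = batch − LOI = 148.0 − 21.96 = 126.0 g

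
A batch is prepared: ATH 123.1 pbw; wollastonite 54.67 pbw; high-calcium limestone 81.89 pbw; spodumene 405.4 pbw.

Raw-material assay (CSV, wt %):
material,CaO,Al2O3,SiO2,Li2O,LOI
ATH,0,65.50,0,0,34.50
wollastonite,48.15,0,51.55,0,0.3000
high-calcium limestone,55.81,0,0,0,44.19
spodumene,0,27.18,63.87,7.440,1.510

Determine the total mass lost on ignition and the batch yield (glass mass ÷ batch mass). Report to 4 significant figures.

LOI loss = 84.94 pbw; glass = 580.1 pbw; yield = 87.23%

Mid-chain values are printed with 4-significant-figure rounding within the worked lines. Every computation keeps full precision through every step. Every reported value sees exactly one rounding; derived quantities are re-derived from the weighed amounts on 580.1 pbw of glass at exact precision (four oxide percentages, yield, LOI, glass mass, totals) as written in problem or answer.
Each material's LOI contribution:
  ATH: 123.1 × 0.3450 = 42.47 pbw
  wollastonite: 54.67 × 0.003000 = 0.1640 pbw
  high-calcium limestone: 81.89 × 0.4419 = 36.19 pbw
  spodumene: 405.4 × 0.01510 = 6.122 pbw
Total LOI = 84.94 pbw
Glass = batch − LOI = 665.1 − 84.94 = 580.1 pbw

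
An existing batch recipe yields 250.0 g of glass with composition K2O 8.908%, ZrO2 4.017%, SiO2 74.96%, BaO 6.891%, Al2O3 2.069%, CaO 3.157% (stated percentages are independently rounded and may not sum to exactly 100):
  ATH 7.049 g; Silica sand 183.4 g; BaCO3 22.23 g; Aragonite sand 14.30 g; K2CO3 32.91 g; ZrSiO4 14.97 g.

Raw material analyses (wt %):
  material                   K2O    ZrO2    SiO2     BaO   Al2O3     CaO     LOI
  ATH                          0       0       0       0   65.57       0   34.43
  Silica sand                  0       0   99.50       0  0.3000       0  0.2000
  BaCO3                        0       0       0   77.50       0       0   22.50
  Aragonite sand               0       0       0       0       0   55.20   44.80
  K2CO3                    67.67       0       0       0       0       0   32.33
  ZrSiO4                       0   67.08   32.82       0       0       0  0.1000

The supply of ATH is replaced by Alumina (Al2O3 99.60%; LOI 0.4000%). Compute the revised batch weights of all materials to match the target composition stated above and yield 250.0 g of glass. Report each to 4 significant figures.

Revised batch per 250.0 g glass:
  Alumina: 4.641 g
  Silica sand: 183.4 g
  BaCO3: 22.23 g
  Aragonite sand: 14.30 g
  K2CO3: 32.91 g
  ZrSiO4: 14.97 g
Total batch = 272.5 g; LOI loss = 22.45 g

Full precision is kept through every step. In-progress results are printed (rounded to 4 significant figures) between the steps; every reported value takes just one rounding — the derived quantities (LOI, the yield, the totals, glass mass, six oxide percentages) are re-derived in exact precision starting from the weights per 250.0 g of glass, exactly as printed in either problem or answer.
Oxide mass targets, per 250.0 g glass:
  K2O: 8.908% × 250.0 = 22.27 g
  ZrO2: 4.017% × 250.0 = 10.04 g
  SiO2: 74.96% × 250.0 = 187.4 g
  BaO: 6.891% × 250.0 = 17.23 g
  Al2O3: 2.069% × 250.0 = 5.172 g
  CaO: 3.157% × 250.0 = 7.892 g
Verifying the oxide balance on the weights just shown, on the stated basis (every target is met by its sum exact up to rounding of places):
  K2O: 32.91·0.6767 = 22.27 g (target 22.27 g)
  ZrO2: 14.97·0.6708 = 10.04 g (target 10.04 g)
  SiO2: 183.4·0.9950 + 14.97·0.3282 = 187.4 g (target 187.4 g)
  BaO: 22.23·0.7750 = 17.23 g (target 17.23 g)
  Al2O3: 4.641·0.9960 + 183.4·0.003000 = 5.173 g (target 5.172 g)
  CaO: 14.30·0.5520 = 7.894 g (target 7.892 g)
Glass-mass sanity pass: the batch minus its LOI: 250.0 g (summing oxide targets gives 250.0 g; with the basis standing at 250.0 g — gaps are rounding artifacts).
Batch total: Σ batch = 272.5 g; LOI loss = Σ batch·LOI = 22.45 g; as yield: glass ÷ batch → 91.76%.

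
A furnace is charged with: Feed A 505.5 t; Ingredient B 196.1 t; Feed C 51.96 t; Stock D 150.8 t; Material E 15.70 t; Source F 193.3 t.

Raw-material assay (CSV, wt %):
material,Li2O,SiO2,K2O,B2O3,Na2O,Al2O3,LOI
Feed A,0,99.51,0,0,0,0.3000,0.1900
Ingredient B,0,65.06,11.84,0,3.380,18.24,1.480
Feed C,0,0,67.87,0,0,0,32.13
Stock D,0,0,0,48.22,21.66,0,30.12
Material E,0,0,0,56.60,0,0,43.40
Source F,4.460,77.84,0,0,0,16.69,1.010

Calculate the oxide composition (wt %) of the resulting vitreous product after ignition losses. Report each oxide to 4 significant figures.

Rounding to 4 significant figures governs every mid-chain value as displayed — all arithmetic carries full precision in all steps. Exactly one rounding lands on every reported number. Derived quantities, which include the yield, totals, glass mass, the six compositions, ignition loss, are recomputed in exact precision, exactly as shown in either problem or answer, from the weighed amounts at 1039 t of glass.
Mass of each oxide from the mix:
  Li2O: 193.3·0.04460 = 8.621 t
  SiO2: 505.5·0.9951 + 196.1·0.6506 + 193.3·0.7784 = 781.1 t
  K2O: 196.1·0.1184 + 51.96·0.6787 = 58.48 t
  B2O3: 150.8·0.4822 + 15.70·0.5660 = 81.60 t
  Na2O: 196.1·0.03380 + 150.8·0.2166 = 39.29 t
  Al2O3: 505.5·0.003000 + 196.1·0.1824 + 193.3·0.1669 = 69.55 t
LOI: 505.5·0.001900 + 196.1·0.01480 + 51.96·0.3213 + 150.8·0.3012 + 15.70·0.4340 + 193.3·0.01010 = 74.74 t
Resulting glass, batch − LOI: 1113 − 74.74 = 1039 t (consistent with Σ oxide mass)
oxide / glass × 100 gives the wt %

Glass mass = 1039 t (batch 1113 − LOI 74.74).
Composition: Li2O 0.8301%, SiO2 75.20%, K2O 5.631%, B2O3 7.857%, Na2O 3.783%, Al2O3 6.696%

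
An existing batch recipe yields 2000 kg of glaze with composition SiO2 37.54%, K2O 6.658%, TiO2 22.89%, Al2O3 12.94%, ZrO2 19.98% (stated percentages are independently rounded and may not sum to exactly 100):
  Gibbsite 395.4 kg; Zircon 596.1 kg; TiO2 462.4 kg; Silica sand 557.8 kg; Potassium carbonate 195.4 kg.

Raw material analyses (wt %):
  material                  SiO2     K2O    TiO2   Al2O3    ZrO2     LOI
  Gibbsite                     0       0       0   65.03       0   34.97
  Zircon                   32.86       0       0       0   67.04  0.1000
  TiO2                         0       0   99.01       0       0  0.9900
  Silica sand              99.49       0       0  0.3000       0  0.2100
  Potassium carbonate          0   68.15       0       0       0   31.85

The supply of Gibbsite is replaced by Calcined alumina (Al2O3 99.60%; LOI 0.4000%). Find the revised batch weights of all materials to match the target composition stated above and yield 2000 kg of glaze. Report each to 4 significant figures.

Each numeric step runs at exact precision end to end — mid-chain values appear with 4-significant-digit rounding when written out; each reported number carries a single rounding; all derived quantities are rebuilt using the weight values at 2000 kg of glass in full float precision (ignition loss, net glass mass, five oxide percentages, yield, the totals) as quoted within either problem or answer.
Per-oxide target masses for 2000 kg glaze:
  SiO2: 37.54% × 2000 = 750.8 kg
  K2O: 6.658% × 2000 = 133.2 kg
  TiO2: 22.89% × 2000 = 457.8 kg
  Al2O3: 12.94% × 2000 = 258.8 kg
  ZrO2: 19.98% × 2000 = 399.6 kg
Oxide-by-oxide audit given the weights on record, per the basis as stated (each sum matches its target mass modulo rounding of the values):
  SiO2: 596.1·0.3286 + 557.8·0.9949 = 750.8 kg (target 750.8 kg)
  K2O: 195.4·0.6815 = 133.2 kg (target 133.2 kg)
  TiO2: 462.4·0.9901 = 457.8 kg (target 457.8 kg)
  Al2O3: 258.2·0.9960 + 557.8·0.003000 = 258.8 kg (target 258.8 kg)
  ZrO2: 596.1·0.6704 = 399.6 kg (target 399.6 kg)
Mass balance on the glass: total batch − LOI = 2000 kg (the Σ of target masses is 2000 kg; with the basis standing at 2000 kg — gaps are rounding artifacts).
Batch total: Σ batch = 2070 kg; the LOI term Σ batch·LOI equals 69.61 kg; yield = glass ÷ total batch = 96.64%.

Revised batch per 2000 kg glaze:
  Calcined alumina: 258.2 kg
  Zircon: 596.1 kg
  TiO2: 462.4 kg
  Silica sand: 557.8 kg
  Potassium carbonate: 195.4 kg
Total batch = 2070 kg; LOI loss = 69.61 kg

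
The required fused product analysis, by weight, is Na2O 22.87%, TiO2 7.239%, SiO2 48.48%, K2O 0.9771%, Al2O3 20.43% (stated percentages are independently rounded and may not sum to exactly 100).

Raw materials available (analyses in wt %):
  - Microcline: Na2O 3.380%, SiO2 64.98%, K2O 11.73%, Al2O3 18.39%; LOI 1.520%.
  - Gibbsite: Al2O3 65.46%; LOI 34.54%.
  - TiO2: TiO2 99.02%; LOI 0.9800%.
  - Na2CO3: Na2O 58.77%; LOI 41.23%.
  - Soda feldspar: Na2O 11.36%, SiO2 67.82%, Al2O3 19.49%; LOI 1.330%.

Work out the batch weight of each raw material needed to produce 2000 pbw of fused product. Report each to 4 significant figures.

Batch per 2000 pbw fused product:
  Microcline: 166.6 pbw
  Gibbsite: 199.3 pbw
  TiO2: 146.2 pbw
  Na2CO3: 523.2 pbw
  Soda feldspar: 1270 pbw
Total batch = 2305 pbw; LOI loss = 305.4 pbw; yield = 86.75%

Intermediates are printed rounded to 4 significant figures between the steps; the working math keeps exact precision end to end — every reported result takes a single rounding — the derived quantities (the yield, totals, five oxide percentages, glass mass, ignition loss) are rebuilt at exact precision starting from the weights at 2000 pbw of glass as given in question or answer.
Oxide-by-oxide targets in 2000 pbw fused product:
  Na2O: 22.87% × 2000 = 457.4 pbw
  TiO2: 7.239% × 2000 = 144.8 pbw
  SiO2: 48.48% × 2000 = 969.6 pbw
  K2O: 0.9771% × 2000 = 19.54 pbw
  Al2O3: 20.43% × 2000 = 408.6 pbw
Balance tally, oxide-wise, using the reported weights, under the basis named above (delivered sums recover each target within answer rounding):
  Na2O: 166.6·0.03380 + 523.2·0.5877 + 1270·0.1136 = 457.4 pbw (target 457.4 pbw)
  TiO2: 146.2·0.9902 = 144.8 pbw (target 144.8 pbw)
  SiO2: 166.6·0.6498 + 1270·0.6782 = 969.6 pbw (target 969.6 pbw)
  K2O: 166.6·0.1173 = 19.54 pbw (target 19.54 pbw)
  Al2O3: 166.6·0.1839 + 199.3·0.6546 + 1270·0.1949 = 408.6 pbw (target 408.6 pbw)
Glass-mass sanity pass: total batch − LOI = 2000 pbw (oxide target masses add up to 2000 pbw; basis as stated: 2000 pbw — gaps are rounding artifacts).
Total batch = Σ batch = 2305 pbw; LOI removed, Σ of batch·LOI: 305.4 pbw; glass ÷ batch gives a yield of 86.75%.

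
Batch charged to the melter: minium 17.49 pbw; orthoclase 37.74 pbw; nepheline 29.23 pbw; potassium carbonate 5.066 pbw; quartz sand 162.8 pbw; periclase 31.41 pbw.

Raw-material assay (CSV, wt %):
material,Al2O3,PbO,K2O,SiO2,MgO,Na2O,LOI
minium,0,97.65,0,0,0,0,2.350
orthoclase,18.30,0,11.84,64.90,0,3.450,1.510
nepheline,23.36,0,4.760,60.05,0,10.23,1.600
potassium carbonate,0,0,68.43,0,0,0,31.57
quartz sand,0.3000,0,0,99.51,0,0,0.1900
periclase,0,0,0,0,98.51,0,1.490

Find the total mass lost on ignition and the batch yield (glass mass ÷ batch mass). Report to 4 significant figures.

All internal work keeps full precision from start to finish; intermediates appear (rounded to four significant figures) in the working; a single rounding completes every reported figure; derived quantities (glass mass, the yield, the six compositions, totals, LOI) are carried in full float precision from the weighed amounts on 279.9 pbw of glass, as set out in the problem or the answer.
Each material's LOI contribution:
  minium: 17.49 × 0.02350 = 0.4110 pbw
  orthoclase: 37.74 × 0.01510 = 0.5699 pbw
  nepheline: 29.23 × 0.01600 = 0.4677 pbw
  potassium carbonate: 5.066 × 0.3157 = 1.599 pbw
  quartz sand: 162.8 × 0.001900 = 0.3093 pbw
  periclase: 31.41 × 0.01490 = 0.4680 pbw
Total LOI = 3.825 pbw
Glass = batch − LOI = 283.7 − 3.825 = 279.9 pbw

LOI loss = 3.825 pbw; glass = 279.9 pbw; yield = 98.65%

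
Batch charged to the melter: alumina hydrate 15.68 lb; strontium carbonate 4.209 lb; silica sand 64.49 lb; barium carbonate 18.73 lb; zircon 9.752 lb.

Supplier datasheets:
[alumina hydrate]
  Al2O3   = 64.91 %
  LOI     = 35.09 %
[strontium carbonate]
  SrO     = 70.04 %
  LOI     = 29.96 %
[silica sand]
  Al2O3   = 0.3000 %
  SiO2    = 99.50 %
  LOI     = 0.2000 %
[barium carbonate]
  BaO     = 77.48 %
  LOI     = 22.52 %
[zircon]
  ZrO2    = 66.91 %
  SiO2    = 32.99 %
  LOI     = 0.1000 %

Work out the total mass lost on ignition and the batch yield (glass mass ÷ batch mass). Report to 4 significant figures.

LOI loss = 11.12 lb; glass = 101.7 lb; yield = 90.15%

Intermediates appear with 4-significant-figure rounding between the steps; the whole derivation maintains full float precision through every step. Every reported number takes a single rounding. Derived quantities, including yield, five oxide percentages, totals, net glass mass, ignition loss, are recomputed from the batch weights on 101.7 lb of glass at exact precision, as quoted within question or answer.
Each material's LOI contribution:
  alumina hydrate: 15.68 × 0.3509 = 5.502 lb
  strontium carbonate: 4.209 × 0.2996 = 1.261 lb
  silica sand: 64.49 × 0.002000 = 0.1290 lb
  barium carbonate: 18.73 × 0.2252 = 4.218 lb
  zircon: 9.752 × 0.001000 = 0.009752 lb
Total LOI = 11.12 lb
Glass = batch − LOI = 112.9 − 11.12 = 101.7 lb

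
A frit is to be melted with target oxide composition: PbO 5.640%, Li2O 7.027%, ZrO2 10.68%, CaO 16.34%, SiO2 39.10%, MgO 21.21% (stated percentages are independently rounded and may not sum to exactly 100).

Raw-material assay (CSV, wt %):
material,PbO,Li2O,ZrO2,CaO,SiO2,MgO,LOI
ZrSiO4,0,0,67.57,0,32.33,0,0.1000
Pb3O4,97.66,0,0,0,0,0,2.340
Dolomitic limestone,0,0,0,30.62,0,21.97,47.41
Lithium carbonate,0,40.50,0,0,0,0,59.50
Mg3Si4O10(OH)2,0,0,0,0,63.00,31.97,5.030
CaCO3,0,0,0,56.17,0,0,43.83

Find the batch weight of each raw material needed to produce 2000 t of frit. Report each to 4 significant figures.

Batch per 2000 t frit:
  ZrSiO4: 316.1 t
  Pb3O4: 115.5 t
  Dolomitic limestone: 360.6 t
  Lithium carbonate: 347.0 t
  Mg3Si4O10(OH)2: 1079 t
  CaCO3: 385.2 t
Total batch = 2603 t; LOI loss = 603.6 t; yield = 76.82%

Working values are printed rounded to 4 significant digits. The whole derivation carries full precision from first step to last; every reported value is rounded once only. The derived quantities (the totals, six oxide percentages, ignition loss, glass mass, the yield) are recomputed in full float precision using the weight values for 2000 t of glass, exactly as printed in question or answer.
Per-oxide target masses for 2000 t frit:
  PbO: 5.640% × 2000 = 112.8 t
  Li2O: 7.027% × 2000 = 140.5 t
  ZrO2: 10.68% × 2000 = 213.6 t
  CaO: 16.34% × 2000 = 326.8 t
  SiO2: 39.10% × 2000 = 782.0 t
  MgO: 21.21% × 2000 = 424.2 t
Checking each oxide sum on the weights just shown, per the basis as stated (sum by sum, the targets are met given rounding of the digits):
  PbO: 115.5·0.9766 = 112.8 t (target 112.8 t)
  Li2O: 347.0·0.4050 = 140.5 t (target 140.5 t)
  ZrO2: 316.1·0.6757 = 213.6 t (target 213.6 t)
  CaO: 360.6·0.3062 + 385.2·0.5617 = 326.8 t (target 326.8 t)
  SiO2: 316.1·0.3233 + 1079·0.6300 = 782.0 t (target 782.0 t)
  MgO: 360.6·0.2197 + 1079·0.3197 = 424.2 t (target 424.2 t)
Glass-mass closure: batch total minus LOI = 2000 t (the Σ of target masses is 2000 t; with the basis standing at 2000 t — gaps are rounding artifacts).
Adding the batch up: Σ batch = 2603 t; ignition loss, Σ(batch × LOI) = 603.6 t; yield: glass divided by total = 76.82%.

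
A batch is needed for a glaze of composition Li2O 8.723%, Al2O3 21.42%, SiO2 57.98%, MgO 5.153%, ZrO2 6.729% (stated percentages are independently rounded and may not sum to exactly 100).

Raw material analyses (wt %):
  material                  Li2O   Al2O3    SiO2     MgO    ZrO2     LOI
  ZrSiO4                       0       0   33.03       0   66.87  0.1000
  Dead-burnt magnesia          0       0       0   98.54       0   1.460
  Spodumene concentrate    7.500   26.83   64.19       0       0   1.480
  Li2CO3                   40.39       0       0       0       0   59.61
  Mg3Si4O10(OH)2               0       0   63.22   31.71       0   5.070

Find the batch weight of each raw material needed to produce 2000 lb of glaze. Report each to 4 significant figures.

Every computation maintains full float precision through every step. Mid-chain values are printed rounded off to 4 significant digits alongside each step — each reported value includes exactly one rounding. All derived quantities, including glass mass, ignition loss, the totals, yield, five oxide percentages, are carried starting from the weights per 2000 lb of glass in full float precision as written in problem or answer.
The oxide mass targets at 2000 lb glaze:
  Li2O: 8.723% × 2000 = 174.5 lb
  Al2O3: 21.42% × 2000 = 428.4 lb
  SiO2: 57.98% × 2000 = 1160 lb
  MgO: 5.153% × 2000 = 103.1 lb
  ZrO2: 6.729% × 2000 = 134.6 lb
Balance tally, oxide-wise, on the weights just shown, per the basis as stated (delivered sums recover each target modulo rounding of the values):
  Li2O: 1597·0.07500 + 135.4·0.4039 = 174.5 lb (target 174.5 lb)
  Al2O3: 1597·0.2683 = 428.5 lb (target 428.4 lb)
  SiO2: 201.3·0.3303 + 1597·0.6419 + 107.9·0.6322 = 1160 lb (target 1160 lb)
  MgO: 69.88·0.9854 + 107.9·0.3171 = 103.1 lb (target 103.1 lb)
  ZrO2: 201.3·0.6687 = 134.6 lb (target 134.6 lb)
Glass-mass closure: total batch − LOI = 2000 lb (summing oxide targets gives 2000 lb; basis as stated: 2000 lb — gaps are rounding artifacts).
Whole-batch sum: Σ batch = 2111 lb; the LOI term Σ batch·LOI equals 111.0 lb; yield, glass over the total, = 94.74%.

Batch per 2000 lb glaze:
  ZrSiO4: 201.3 lb
  Dead-burnt magnesia: 69.88 lb
  Spodumene concentrate: 1597 lb
  Li2CO3: 135.4 lb
  Mg3Si4O10(OH)2: 107.9 lb
Total batch = 2111 lb; LOI loss = 111.0 lb; yield = 94.74%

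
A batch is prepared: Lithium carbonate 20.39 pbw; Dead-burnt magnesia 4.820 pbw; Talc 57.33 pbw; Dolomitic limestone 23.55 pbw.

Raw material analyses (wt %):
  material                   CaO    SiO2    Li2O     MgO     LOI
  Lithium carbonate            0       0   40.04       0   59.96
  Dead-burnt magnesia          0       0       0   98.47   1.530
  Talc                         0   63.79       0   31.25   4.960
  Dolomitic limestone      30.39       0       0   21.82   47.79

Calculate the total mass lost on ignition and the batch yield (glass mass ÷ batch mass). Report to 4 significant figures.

The intermediate values are displayed rounded to four significant digits within the worked lines; the whole derivation carries full precision from start to finish; a single rounding yields each reported value; derived quantities (four oxide percentages, LOI, the totals, the yield, net glass mass) are re-derived at exact precision from the batch weights on 79.69 pbw of glass as set out in the problem or the answer.
Per-material ignition loss:
  Lithium carbonate: 20.39 × 0.5996 = 12.23 pbw
  Dead-burnt magnesia: 4.820 × 0.01530 = 0.07375 pbw
  Talc: 57.33 × 0.04960 = 2.844 pbw
  Dolomitic limestone: 23.55 × 0.4779 = 11.25 pbw
Total LOI = 26.40 pbw
Glass = batch − LOI = 106.1 − 26.40 = 79.69 pbw

LOI loss = 26.40 pbw; glass = 79.69 pbw; yield = 75.12%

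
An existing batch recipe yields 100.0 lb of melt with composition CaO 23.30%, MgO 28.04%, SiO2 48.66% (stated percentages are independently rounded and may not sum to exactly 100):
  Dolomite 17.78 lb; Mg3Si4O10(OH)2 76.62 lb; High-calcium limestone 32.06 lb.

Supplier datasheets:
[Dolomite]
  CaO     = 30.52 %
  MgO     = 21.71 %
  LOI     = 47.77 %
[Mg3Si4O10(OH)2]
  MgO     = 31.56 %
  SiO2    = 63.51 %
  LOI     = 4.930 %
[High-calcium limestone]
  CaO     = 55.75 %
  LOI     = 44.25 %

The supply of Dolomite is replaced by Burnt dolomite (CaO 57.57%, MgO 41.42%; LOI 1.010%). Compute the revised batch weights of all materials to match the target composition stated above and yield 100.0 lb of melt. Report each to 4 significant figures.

In-progress results are shown, rounded to 4 significant digits, in the working; the working math carries full precision through the solve. A single rounding completes every reported result — all derived quantities are computed in full float precision (the totals, ignition loss, net glass mass, the three compositions, yield) from the weighed amounts at 100.0 lb of glass as they appear in the problem or answer text.
Target oxide masses per 100.0 lb melt:
  CaO: 23.30% × 100.0 = 23.30 lb
  MgO: 28.04% × 100.0 = 28.04 lb
  SiO2: 48.66% × 100.0 = 48.66 lb
Sums-versus-targets review on the weights just shown, per the basis as stated (target by target, the sums agree inside rounding margins):
  CaO: 9.318·0.5757 + 32.17·0.5575 = 23.30 lb (target 23.30 lb)
  MgO: 9.318·0.4142 + 76.62·0.3156 = 28.04 lb (target 28.04 lb)
  SiO2: 76.62·0.6351 = 48.66 lb (target 48.66 lb)
Glass-mass closure: total charge less LOI = 100.0 lb (per-oxide target masses sum to 100.0 lb; versus the stated basis of 100.0 lb — a pure rounding effect).
Total batch = Σ batch = 118.1 lb; LOI loss = Σ batch·LOI = 18.11 lb; the yield ratio, glass ÷ batch: 84.67%.

Revised batch per 100.0 lb melt:
  Burnt dolomite: 9.318 lb
  Mg3Si4O10(OH)2: 76.62 lb
  High-calcium limestone: 32.17 lb
Total batch = 118.1 lb; LOI loss = 18.11 lb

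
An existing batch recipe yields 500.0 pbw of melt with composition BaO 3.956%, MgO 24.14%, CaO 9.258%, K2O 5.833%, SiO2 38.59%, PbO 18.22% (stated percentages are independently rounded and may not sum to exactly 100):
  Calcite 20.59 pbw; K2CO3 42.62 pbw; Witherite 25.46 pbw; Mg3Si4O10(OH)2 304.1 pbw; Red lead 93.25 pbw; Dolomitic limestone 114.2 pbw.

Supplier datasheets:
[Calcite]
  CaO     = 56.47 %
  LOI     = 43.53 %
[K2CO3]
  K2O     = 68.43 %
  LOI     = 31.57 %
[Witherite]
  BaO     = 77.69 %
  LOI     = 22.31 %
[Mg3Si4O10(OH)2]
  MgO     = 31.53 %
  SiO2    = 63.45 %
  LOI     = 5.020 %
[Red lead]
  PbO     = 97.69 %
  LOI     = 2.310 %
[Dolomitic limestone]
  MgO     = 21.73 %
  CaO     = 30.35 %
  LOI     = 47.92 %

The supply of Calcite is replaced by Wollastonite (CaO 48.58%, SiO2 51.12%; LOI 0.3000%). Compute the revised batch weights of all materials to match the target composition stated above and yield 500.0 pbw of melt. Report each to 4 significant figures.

Revised batch per 500.0 pbw melt:
  Wollastonite: 13.83 pbw
  K2CO3: 42.62 pbw
  Witherite: 25.46 pbw
  Mg3Si4O10(OH)2: 293.0 pbw
  Red lead: 93.25 pbw
  Dolomitic limestone: 130.4 pbw
Total batch = 598.6 pbw; LOI loss = 98.53 pbw

Working values are printed, rounded to four significant figures, across the worked steps — full float precision is held in all steps; each reported value takes a single rounding. All derived quantities, including net glass mass, six oxide percentages, ignition loss, the totals, yield, are carried from the weighed amounts for 500.0 pbw of glass in exact precision, as given in the problem or the answer.
Oxide mass targets, per 500.0 pbw melt:
  BaO: 3.956% × 500.0 = 19.78 pbw
  MgO: 24.14% × 500.0 = 120.7 pbw
  CaO: 9.258% × 500.0 = 46.29 pbw
  K2O: 5.833% × 500.0 = 29.16 pbw
  SiO2: 38.59% × 500.0 = 193.0 pbw
  PbO: 18.22% × 500.0 = 91.10 pbw
A balance pass over the oxides, with the batch weights as given, relative to the basis at hand (oxide sums agree with the targets exact up to rounding of places):
  BaO: 25.46·0.7769 = 19.78 pbw (target 19.78 pbw)
  MgO: 293.0·0.3153 + 130.4·0.2173 = 120.7 pbw (target 120.7 pbw)
  CaO: 13.83·0.4858 + 130.4·0.3035 = 46.30 pbw (target 46.29 pbw)
  K2O: 42.62·0.6843 = 29.16 pbw (target 29.16 pbw)
  SiO2: 13.83·0.5112 + 293.0·0.6345 = 193.0 pbw (target 193.0 pbw)
  PbO: 93.25·0.9769 = 91.10 pbw (target 91.10 pbw)
Glass-mass bookkeeping: whole batch net of LOI = 500.0 pbw (the Σ of target masses is 500.0 pbw; stated basis 500.0 pbw — deltas are rounding alone).
Total batch = Σ batch = 598.6 pbw; Σ batch·LOI gives LOI loss = 98.53 pbw; yield: glass divided by total = 83.54%.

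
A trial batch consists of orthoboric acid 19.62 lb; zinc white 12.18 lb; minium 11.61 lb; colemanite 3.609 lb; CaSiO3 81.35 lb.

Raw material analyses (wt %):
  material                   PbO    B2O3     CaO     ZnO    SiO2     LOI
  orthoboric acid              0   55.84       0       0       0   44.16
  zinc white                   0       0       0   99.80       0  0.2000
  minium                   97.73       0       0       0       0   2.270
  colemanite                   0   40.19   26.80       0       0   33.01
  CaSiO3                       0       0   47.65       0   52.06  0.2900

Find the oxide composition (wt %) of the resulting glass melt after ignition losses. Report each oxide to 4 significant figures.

Working values are printed, rounded to 4 significant digits, within the worked lines; all internal work keeps full precision through the solve — every reported figure undergoes a single rounding — derived quantities, including the five compositions, totals, LOI, net glass mass, yield, are rebuilt from the weighed amounts on 118.0 lb of glass at full float precision, exactly as printed in the question or the answer.
Oxide-by-oxide delivered mass:
  PbO: 11.61·0.9773 = 11.35 lb
  B2O3: 19.62·0.5584 + 3.609·0.4019 = 12.41 lb
  CaO: 3.609·0.2680 + 81.35·0.4765 = 39.73 lb
  ZnO: 12.18·0.9980 = 12.16 lb
  SiO2: 81.35·0.5206 = 42.35 lb
LOI: 19.62·0.4416 + 12.18·0.002000 + 11.61·0.02270 + 3.609·0.3301 + 81.35·0.002900 = 10.38 lb
Glass = total batch minus LOI = 128.4 − 10.38 = 118.0 lb (= Σ oxide masses)
percent share: oxide ÷ glass, ×100

Glass mass = 118.0 lb (batch 128.4 − LOI 10.38).
Composition: PbO 9.616%, B2O3 10.51%, CaO 33.67%, ZnO 10.30%, SiO2 35.89%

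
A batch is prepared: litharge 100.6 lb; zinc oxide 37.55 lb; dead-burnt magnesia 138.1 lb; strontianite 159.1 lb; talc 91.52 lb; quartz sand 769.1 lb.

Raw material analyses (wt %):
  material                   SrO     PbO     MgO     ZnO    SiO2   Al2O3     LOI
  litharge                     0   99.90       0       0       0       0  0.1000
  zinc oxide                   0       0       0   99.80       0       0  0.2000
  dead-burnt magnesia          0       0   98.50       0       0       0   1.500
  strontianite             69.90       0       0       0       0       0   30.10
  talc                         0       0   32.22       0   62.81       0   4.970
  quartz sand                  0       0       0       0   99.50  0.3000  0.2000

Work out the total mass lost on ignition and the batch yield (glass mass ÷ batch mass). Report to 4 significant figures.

Intermediates are displayed, rounded to four significant digits, in the printout; all internal work keeps full float precision in every operation. Each reported value undergoes a single rounding. All derived quantities, which include ignition loss, yield, six oxide percentages, the totals, glass mass, are recomputed at full precision, exactly as printed in the problem or answer text, from the weighed amounts for 1240 lb of glass.
Ignition loss by material:
  litharge: 100.6 × 0.001000 = 0.1006 lb
  zinc oxide: 37.55 × 0.002000 = 0.07510 lb
  dead-burnt magnesia: 138.1 × 0.01500 = 2.071 lb
  strontianite: 159.1 × 0.3010 = 47.89 lb
  talc: 91.52 × 0.04970 = 4.549 lb
  quartz sand: 769.1 × 0.002000 = 1.538 lb
Total LOI = 56.22 lb
Glass = batch − LOI = 1296 − 56.22 = 1240 lb

LOI loss = 56.22 lb; glass = 1240 lb; yield = 95.66%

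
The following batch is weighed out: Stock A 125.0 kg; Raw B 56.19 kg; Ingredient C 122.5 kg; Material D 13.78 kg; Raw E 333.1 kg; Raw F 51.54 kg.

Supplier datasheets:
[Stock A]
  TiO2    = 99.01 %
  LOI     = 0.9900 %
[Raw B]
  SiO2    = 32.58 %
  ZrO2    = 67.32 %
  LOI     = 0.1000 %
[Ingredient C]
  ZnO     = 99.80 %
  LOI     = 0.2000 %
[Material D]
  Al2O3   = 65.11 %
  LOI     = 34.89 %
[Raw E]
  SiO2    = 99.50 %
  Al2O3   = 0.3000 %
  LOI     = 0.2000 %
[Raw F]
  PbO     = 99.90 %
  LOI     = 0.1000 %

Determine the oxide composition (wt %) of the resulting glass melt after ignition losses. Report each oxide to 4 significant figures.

Glass mass = 695.0 kg (batch 702.1 − LOI 7.064).
Composition: SiO2 50.32%, ZnO 17.59%, Al2O3 1.435%, ZrO2 5.442%, PbO 7.408%, TiO2 17.81%

Mid-chain values are displayed (rounded to 4 significant digits) alongside each step; all arithmetic holds full float precision in all steps; each reported value is rounded a single time — derived quantities, which include ignition loss, totals, six oxide percentages, the yield, glass mass, are re-derived at full precision, as set out in the problem or answer text, from the batch weights per 695.0 kg of glass.
Mass of each oxide from the mix:
  SiO2: 56.19·0.3258 + 333.1·0.9950 = 349.7 kg
  ZnO: 122.5·0.9980 = 122.3 kg
  Al2O3: 13.78·0.6511 + 333.1·0.003000 = 9.971 kg
  ZrO2: 56.19·0.6732 = 37.83 kg
  PbO: 51.54·0.9990 = 51.49 kg
  TiO2: 125.0·0.9901 = 123.8 kg
LOI: 125.0·0.009900 + 56.19·0.001000 + 122.5·0.002000 + 13.78·0.3489 + 333.1·0.002000 + 51.54·0.001000 = 7.064 kg
batch − LOI leaves glass = 702.1 − 7.064 = 695.0 kg (equal to the oxide-mass sum)
oxide / glass × 100 gives the wt %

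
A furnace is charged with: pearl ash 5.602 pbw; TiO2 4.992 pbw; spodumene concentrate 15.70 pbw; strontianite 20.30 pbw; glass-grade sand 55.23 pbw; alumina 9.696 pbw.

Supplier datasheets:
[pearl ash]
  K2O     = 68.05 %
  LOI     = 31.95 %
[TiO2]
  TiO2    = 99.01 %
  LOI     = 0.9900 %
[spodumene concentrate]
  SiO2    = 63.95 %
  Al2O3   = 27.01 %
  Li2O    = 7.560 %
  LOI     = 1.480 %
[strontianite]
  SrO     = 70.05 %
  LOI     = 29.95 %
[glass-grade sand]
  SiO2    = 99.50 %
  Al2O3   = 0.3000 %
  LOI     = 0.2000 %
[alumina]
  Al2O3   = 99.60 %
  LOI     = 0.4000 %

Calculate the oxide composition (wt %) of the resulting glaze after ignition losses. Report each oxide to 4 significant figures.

Every computation holds full precision end to end. Working values are shown (rounded to four significant figures) on the page. A single rounding completes each reported number — derived quantities are rebuilt starting from the weights at 103.2 pbw of glass in exact precision (yield, net glass mass, totals, the six compositions, ignition loss) as given in either problem or answer.
Oxide-by-oxide delivered mass:
  SiO2: 15.70·0.6395 + 55.23·0.9950 = 64.99 pbw
  Al2O3: 15.70·0.2701 + 55.23·0.003000 + 9.696·0.9960 = 14.06 pbw
  TiO2: 4.992·0.9901 = 4.943 pbw
  SrO: 20.30·0.7005 = 14.22 pbw
  Li2O: 15.70·0.07560 = 1.187 pbw
  K2O: 5.602·0.6805 = 3.812 pbw
LOI: 5.602·0.3195 + 4.992·0.009900 + 15.70·0.01480 + 20.30·0.2995 + 55.23·0.002000 + 9.696·0.004000 = 8.301 pbw
Glass = total batch minus LOI = 111.5 − 8.301 = 103.2 pbw (the oxide masses sum to this)
percent by weight: oxide/glass ×100

Glass mass = 103.2 pbw (batch 111.5 − LOI 8.301).
Composition: SiO2 62.97%, Al2O3 13.62%, TiO2 4.788%, SrO 13.78%, Li2O 1.150%, K2O 3.693%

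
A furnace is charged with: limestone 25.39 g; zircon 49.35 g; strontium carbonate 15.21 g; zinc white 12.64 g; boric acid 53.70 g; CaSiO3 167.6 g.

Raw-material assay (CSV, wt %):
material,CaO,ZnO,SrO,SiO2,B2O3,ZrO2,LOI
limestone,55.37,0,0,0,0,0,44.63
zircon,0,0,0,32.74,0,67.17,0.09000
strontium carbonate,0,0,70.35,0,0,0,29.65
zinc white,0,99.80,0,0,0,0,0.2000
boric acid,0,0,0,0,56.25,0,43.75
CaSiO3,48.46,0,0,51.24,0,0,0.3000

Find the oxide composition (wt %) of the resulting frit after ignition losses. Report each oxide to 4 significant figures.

Glass mass = 284.0 g (batch 323.9 − LOI 39.91).
Composition: CaO 33.55%, ZnO 4.442%, SrO 3.768%, SiO2 35.93%, B2O3 10.64%, ZrO2 11.67%

The working math holds full float precision from first step to last — intermediates are shown, with 4-significant-figure rounding, alongside each step. A single rounding yields every reported number. The derived quantities, including net glass mass, totals, LOI, the yield, six oxide percentages, are carried starting from the weights at 284.0 g of glass in exact precision as set out in the problem or answer text.
Per-oxide mass from batch:
  CaO: 25.39·0.5537 + 167.6·0.4846 = 95.28 g
  ZnO: 12.64·0.9980 = 12.61 g
  SrO: 15.21·0.7035 = 10.70 g
  SiO2: 49.35·0.3274 + 167.6·0.5124 = 102.0 g
  B2O3: 53.70·0.5625 = 30.21 g
  ZrO2: 49.35·0.6717 = 33.15 g
LOI: 25.39·0.4463 + 49.35·9.000e-04 + 15.21·0.2965 + 12.64·0.002000 + 53.70·0.4375 + 167.6·0.003000 = 39.91 g
Glass mass = batch − LOI = 323.9 − 39.91 = 284.0 g (matching Σ of the oxides)
wt %: oxide over glass, times 100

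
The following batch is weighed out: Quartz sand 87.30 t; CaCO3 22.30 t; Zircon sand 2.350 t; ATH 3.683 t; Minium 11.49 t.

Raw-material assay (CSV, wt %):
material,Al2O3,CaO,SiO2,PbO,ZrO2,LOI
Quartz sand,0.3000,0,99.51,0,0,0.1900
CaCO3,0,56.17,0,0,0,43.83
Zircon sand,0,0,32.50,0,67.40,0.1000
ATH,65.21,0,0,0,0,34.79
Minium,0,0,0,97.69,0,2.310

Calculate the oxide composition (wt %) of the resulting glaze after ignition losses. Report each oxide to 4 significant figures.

The intermediate values are displayed rounded to 4 significant digits within the worked lines. The whole derivation carries exact precision in every operation — exactly one rounding is applied to each reported figure — derived quantities, including the totals, LOI, the yield, five oxide percentages, glass mass, are re-derived from the batch weights per 115.6 t of glass at full precision, as given in the problem or answer text.
Mass of each oxide from the mix:
  Al2O3: 87.30·0.003000 + 3.683·0.6521 = 2.664 t
  CaO: 22.30·0.5617 = 12.53 t
  SiO2: 87.30·0.9951 + 2.350·0.3250 = 87.64 t
  PbO: 11.49·0.9769 = 11.22 t
  ZrO2: 2.350·0.6740 = 1.584 t
LOI: 87.30·0.001900 + 22.30·0.4383 + 2.350·0.001000 + 3.683·0.3479 + 11.49·0.02310 = 11.49 t
Glass = total batch minus LOI = 127.1 − 11.49 = 115.6 t (consistent with Σ oxide mass)
each oxide over glass, ×100, is wt %

Glass mass = 115.6 t (batch 127.1 − LOI 11.49).
Composition: Al2O3 2.303%, CaO 10.83%, SiO2 75.79%, PbO 9.707%, ZrO2 1.370%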